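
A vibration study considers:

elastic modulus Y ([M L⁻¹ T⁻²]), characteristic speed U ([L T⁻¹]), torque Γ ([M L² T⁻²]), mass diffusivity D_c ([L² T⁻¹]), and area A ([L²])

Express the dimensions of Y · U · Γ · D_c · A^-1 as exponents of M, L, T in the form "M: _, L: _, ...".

Collect each base-dimension exponent across the product:
  M: (1) + (0) + (1) + (0) − (0) = 2
  L: (-1) + (1) + (2) + (2) − (2) = 2
  T: (-2) + (-1) + (-2) + (-1) − (0) = -6
So the dimensions are [M² L² T⁻⁶].

M: 2, L: 2, T: -6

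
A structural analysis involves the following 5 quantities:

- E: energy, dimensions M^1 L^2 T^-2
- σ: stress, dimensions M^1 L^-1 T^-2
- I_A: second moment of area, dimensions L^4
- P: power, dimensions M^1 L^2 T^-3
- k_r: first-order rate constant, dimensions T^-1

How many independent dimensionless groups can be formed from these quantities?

There are 5 variables and 3 base dimensions (M, L, T).
The dimension matrix has rank 3.
Independent dimensionless groups: 5 − 3 = 2.

2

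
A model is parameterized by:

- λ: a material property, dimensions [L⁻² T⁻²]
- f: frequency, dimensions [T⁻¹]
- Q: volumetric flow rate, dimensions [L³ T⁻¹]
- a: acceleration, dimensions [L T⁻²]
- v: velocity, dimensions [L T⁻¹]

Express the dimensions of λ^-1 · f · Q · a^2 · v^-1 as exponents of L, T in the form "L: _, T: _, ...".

Collect each base-dimension exponent across the product:
  L: −(-2) + (0) + (3) + 2·(1) − (1) = 6
  T: −(-2) + (-1) + (-1) + 2·(-2) − (-1) = -3
So the dimensions are [L⁶ T⁻³].

L: 6, T: -3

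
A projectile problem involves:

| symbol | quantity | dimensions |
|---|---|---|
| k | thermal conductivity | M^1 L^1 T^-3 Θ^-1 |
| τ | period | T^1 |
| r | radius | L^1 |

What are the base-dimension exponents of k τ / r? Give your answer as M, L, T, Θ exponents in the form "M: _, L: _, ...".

Collect each base-dimension exponent across the product:
  M: (1) + (0) − (0) = 1
  L: (1) + (0) − (1) = 0
  T: (-3) + (1) − (0) = -2
  Θ: (-1) + (0) − (0) = -1
So the dimensions are [M T⁻² Θ⁻¹].

M: 1, L: 0, T: -2, Θ: -1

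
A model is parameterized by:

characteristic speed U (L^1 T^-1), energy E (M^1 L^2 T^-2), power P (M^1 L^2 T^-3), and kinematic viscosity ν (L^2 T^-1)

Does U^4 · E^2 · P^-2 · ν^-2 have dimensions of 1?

yes

Sum the exponent of each base dimension across the product:
  M: 4·[U]_M + 2·[E]_M − 2·[P]_M − 2·[ν]_M = 4·(0) + 2·(1) − 2·(1) − 2·(0) = 0
  L: 4·[U]_L + 2·[E]_L − 2·[P]_L − 2·[ν]_L = 4·(1) + 2·(2) − 2·(2) − 2·(2) = 0
  T: 4·[U]_T + 2·[E]_T − 2·[P]_T − 2·[ν]_T = 4·(-1) + 2·(-2) − 2·(-3) − 2·(-1) = 0
  I: 4·[U]_I + 2·[E]_I − 2·[P]_I − 2·[ν]_I = 4·(0) + 2·(0) − 2·(0) − 2·(0) = 0
All base exponents vanish — dimensionless.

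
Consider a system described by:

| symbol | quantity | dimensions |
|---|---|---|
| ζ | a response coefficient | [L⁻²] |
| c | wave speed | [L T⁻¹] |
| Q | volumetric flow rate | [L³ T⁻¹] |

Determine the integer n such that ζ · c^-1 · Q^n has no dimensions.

1

Balance the L exponent: (3)·n from Q, plus (-2) − (1) = -3 from the rest, must sum to zero.
3n − 3 = 0, so n = 1.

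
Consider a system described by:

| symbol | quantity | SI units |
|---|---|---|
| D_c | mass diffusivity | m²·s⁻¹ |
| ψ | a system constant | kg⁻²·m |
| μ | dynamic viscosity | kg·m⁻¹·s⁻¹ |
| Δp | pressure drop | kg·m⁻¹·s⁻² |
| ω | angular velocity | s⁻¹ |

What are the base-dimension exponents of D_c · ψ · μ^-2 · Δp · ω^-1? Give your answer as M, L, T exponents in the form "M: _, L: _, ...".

Collect each base-dimension exponent across the product:
  M: (0) + (-2) − 2·(1) + (1) − (0) = -3
  L: (2) + (1) − 2·(-1) + (-1) − (0) = 4
  T: (-1) + (0) − 2·(-1) + (-2) − (-1) = 0
So the dimensions are [M⁻³ L⁴].

M: -3, L: 4, T: 0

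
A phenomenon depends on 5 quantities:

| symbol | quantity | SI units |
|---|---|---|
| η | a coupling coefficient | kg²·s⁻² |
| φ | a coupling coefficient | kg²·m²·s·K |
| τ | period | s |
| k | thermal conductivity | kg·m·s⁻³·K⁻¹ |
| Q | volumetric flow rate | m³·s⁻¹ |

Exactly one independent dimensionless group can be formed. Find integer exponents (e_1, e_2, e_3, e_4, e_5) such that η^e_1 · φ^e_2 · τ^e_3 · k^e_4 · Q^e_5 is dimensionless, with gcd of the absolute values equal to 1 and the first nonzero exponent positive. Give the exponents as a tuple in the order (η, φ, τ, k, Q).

M: e_1·(2) + e_2·(2) + e_3·(0) + e_4·(1) + e_5·(0) = 0
L: e_1·(0) + e_2·(2) + e_3·(0) + e_4·(1) + e_5·(3) = 0
T: e_1·(-2) + e_2·(1) + e_3·(1) + e_4·(-3) + e_5·(-1) = 0
Θ: e_1·(0) + e_2·(1) + e_3·(0) + e_4·(-1) + e_5·(0) = 0
Solving this homogeneous linear system for the smallest-integer solution (first nonzero entry positive) gives (3, -2, 4, -2, 2).

(3, -2, 4, -2, 2)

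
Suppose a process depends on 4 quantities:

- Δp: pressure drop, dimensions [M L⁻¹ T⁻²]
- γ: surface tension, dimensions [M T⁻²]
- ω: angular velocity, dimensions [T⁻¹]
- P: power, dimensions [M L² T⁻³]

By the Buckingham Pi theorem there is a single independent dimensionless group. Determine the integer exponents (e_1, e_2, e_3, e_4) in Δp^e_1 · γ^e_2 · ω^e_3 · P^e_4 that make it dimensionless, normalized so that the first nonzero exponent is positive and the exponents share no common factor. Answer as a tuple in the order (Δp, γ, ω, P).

M: e_1·(1) + e_2·(1) + e_3·(0) + e_4·(1) = 0
L: e_1·(-1) + e_2·(0) + e_3·(0) + e_4·(2) = 0
T: e_1·(-2) + e_2·(-2) + e_3·(-1) + e_4·(-3) = 0
Solving this homogeneous linear system for the smallest-integer solution (first nonzero entry positive) gives (2, -3, -1, 1).

(2, -3, -1, 1)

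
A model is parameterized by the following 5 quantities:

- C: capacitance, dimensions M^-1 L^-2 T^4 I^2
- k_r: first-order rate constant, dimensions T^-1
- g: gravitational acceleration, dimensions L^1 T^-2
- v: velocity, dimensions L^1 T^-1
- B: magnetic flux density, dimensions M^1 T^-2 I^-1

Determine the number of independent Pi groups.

1

There are 5 variables and 4 base dimensions (M, L, T, I).
The dimension matrix has rank 4.
Independent dimensionless groups: 5 − 4 = 1.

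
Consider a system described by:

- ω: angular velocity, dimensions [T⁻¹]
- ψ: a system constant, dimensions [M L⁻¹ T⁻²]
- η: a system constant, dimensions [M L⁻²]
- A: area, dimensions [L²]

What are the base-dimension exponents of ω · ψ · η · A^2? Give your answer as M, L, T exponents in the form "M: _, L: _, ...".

Collect each base-dimension exponent across the product:
  M: (0) + (1) + (1) + 2·(0) = 2
  L: (0) + (-1) + (-2) + 2·(2) = 1
  T: (-1) + (-2) + (0) + 2·(0) = -3
So the dimensions are [M² L T⁻³].

M: 2, L: 1, T: -3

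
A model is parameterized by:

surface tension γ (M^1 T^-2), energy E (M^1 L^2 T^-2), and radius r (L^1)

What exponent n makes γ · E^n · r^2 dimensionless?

-1

Balance the M exponent: (1)·n from E, plus (1) + 2·(0) = 1 from the rest, must sum to zero.
n + 1 = 0, so n = -1.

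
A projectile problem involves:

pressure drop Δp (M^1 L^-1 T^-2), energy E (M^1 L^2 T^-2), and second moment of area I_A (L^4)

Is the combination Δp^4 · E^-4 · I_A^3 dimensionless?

Sum the exponent of each base dimension across the product:
  M: 4·[Δp]_M − 4·[E]_M + 3·[I_A]_M = 4·(1) − 4·(1) + 3·(0) = 0
  L: 4·[Δp]_L − 4·[E]_L + 3·[I_A]_L = 4·(-1) − 4·(2) + 3·(4) = 0
  T: 4·[Δp]_T − 4·[E]_T + 3·[I_A]_T = 4·(-2) − 4·(-2) + 3·(0) = 0
All base exponents vanish — dimensionless.

yes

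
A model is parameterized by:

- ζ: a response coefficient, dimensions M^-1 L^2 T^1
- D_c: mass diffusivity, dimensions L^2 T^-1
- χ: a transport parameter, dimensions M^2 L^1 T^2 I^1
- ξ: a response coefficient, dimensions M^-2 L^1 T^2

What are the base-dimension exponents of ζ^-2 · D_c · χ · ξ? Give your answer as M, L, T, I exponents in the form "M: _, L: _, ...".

M: 2, L: 0, T: 1, I: 1

Collect each base-dimension exponent across the product:
  M: −2·(-1) + (0) + (2) + (-2) = 2
  L: −2·(2) + (2) + (1) + (1) = 0
  T: −2·(1) + (-1) + (2) + (2) = 1
  I: −2·(0) + (0) + (1) + (0) = 1
So the dimensions are [M² T I].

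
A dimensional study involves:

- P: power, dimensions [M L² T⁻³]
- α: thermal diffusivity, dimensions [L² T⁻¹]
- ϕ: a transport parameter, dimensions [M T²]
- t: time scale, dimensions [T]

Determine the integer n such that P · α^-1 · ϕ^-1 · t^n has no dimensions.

4

Balance the T exponent: (1)·n from t, plus (-3) − (-1) − (2) = -4 from the rest, must sum to zero.
n − 4 = 0, so n = 4.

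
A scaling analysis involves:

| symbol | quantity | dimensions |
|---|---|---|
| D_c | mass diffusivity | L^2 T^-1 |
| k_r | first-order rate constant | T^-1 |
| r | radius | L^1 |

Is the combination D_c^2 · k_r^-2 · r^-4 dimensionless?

yes

Sum the exponent of each base dimension across the product:
  M: 2·[D_c]_M − 2·[k_r]_M − 4·[r]_M = 2·(0) − 2·(0) − 4·(0) = 0
  L: 2·[D_c]_L − 2·[k_r]_L − 4·[r]_L = 2·(2) − 2·(0) − 4·(1) = 0
  T: 2·[D_c]_T − 2·[k_r]_T − 4·[r]_T = 2·(-1) − 2·(-1) − 4·(0) = 0
All base exponents vanish — dimensionless.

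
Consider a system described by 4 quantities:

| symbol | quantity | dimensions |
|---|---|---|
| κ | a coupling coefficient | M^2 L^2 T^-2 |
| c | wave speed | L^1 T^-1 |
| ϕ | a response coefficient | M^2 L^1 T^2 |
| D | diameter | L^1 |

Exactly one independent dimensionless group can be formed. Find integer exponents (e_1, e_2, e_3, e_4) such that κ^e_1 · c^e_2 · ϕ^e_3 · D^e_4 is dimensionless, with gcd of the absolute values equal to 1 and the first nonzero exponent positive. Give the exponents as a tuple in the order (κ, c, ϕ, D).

(1, -4, -1, 3)

M: e_1·(2) + e_2·(0) + e_3·(2) + e_4·(0) = 0
L: e_1·(2) + e_2·(1) + e_3·(1) + e_4·(1) = 0
T: e_1·(-2) + e_2·(-1) + e_3·(2) + e_4·(0) = 0
Solving this homogeneous linear system for the smallest-integer solution (first nonzero entry positive) gives (1, -4, -1, 3).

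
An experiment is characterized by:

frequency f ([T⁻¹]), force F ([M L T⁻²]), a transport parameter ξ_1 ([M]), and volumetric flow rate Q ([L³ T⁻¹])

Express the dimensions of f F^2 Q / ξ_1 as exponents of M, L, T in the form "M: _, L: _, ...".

Collect each base-dimension exponent across the product:
  M: (0) + 2·(1) − (1) + (0) = 1
  L: (0) + 2·(1) − (0) + (3) = 5
  T: (-1) + 2·(-2) − (0) + (-1) = -6
So the dimensions are [M L⁵ T⁻⁶].

M: 1, L: 5, T: -6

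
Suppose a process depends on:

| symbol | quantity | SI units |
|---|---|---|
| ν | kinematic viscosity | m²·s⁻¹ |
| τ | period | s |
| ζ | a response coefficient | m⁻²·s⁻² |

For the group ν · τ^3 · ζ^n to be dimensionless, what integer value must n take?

Balance the L exponent: (-2)·n from ζ, plus (2) + 3·(0) = 2 from the rest, must sum to zero.
-2n + 2 = 0, so n = 1.

1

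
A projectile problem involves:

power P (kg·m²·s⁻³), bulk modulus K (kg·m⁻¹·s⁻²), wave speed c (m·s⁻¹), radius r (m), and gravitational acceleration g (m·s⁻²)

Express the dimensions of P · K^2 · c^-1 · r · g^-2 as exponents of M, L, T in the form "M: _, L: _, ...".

Collect each base-dimension exponent across the product:
  M: (1) + 2·(1) − (0) + (0) − 2·(0) = 3
  L: (2) + 2·(-1) − (1) + (1) − 2·(1) = -2
  T: (-3) + 2·(-2) − (-1) + (0) − 2·(-2) = -2
So the dimensions are [M³ L⁻² T⁻²].

M: 3, L: -2, T: -2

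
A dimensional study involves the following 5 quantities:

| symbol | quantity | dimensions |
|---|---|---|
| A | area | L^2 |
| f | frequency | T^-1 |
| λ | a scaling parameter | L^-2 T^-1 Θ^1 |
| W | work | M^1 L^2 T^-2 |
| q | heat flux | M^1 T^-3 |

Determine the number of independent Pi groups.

There are 5 variables and 4 base dimensions (M, L, T, Θ).
The dimension matrix has rank 4.
Independent dimensionless groups: 5 − 4 = 1.

1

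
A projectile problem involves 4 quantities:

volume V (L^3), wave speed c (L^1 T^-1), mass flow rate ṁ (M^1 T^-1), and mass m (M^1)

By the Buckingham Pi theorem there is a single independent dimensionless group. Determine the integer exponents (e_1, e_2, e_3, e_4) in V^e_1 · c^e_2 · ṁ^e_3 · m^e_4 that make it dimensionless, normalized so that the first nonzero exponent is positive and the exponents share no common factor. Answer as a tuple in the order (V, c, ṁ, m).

(1, -3, 3, -3)

M: e_1·(0) + e_2·(0) + e_3·(1) + e_4·(1) = 0
L: e_1·(3) + e_2·(1) + e_3·(0) + e_4·(0) = 0
T: e_1·(0) + e_2·(-1) + e_3·(-1) + e_4·(0) = 0
Solving this homogeneous linear system for the smallest-integer solution (first nonzero entry positive) gives (1, -3, 3, -3).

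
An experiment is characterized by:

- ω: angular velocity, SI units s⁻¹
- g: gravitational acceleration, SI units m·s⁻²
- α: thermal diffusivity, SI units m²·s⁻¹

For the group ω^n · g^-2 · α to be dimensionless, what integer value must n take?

Balance the T exponent: (-1)·n from ω, plus −2·(-2) + (-1) = 3 from the rest, must sum to zero.
−n + 3 = 0, so n = 3.

3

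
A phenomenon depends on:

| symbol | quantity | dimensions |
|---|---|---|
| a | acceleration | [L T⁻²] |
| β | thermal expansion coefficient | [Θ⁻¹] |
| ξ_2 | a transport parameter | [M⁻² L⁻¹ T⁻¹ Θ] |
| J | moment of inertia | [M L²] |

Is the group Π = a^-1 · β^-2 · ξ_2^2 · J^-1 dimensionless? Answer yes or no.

Sum the exponent of each base dimension across the product:
  M: −[a]_M − 2·[β]_M + 2·[ξ_2]_M − [J]_M = −(0) − 2·(0) + 2·(-2) − (1) = -5
  L: −[a]_L − 2·[β]_L + 2·[ξ_2]_L − [J]_L = −(1) − 2·(0) + 2·(-1) − (2) = -5
  T: −[a]_T − 2·[β]_T + 2·[ξ_2]_T − [J]_T = −(-2) − 2·(0) + 2·(-1) − (0) = 0
  Θ: −[a]_Θ − 2·[β]_Θ + 2·[ξ_2]_Θ − [J]_Θ = −(0) − 2·(-1) + 2·(1) − (0) = 4
Net dimensions [M⁻⁵ L⁻⁵ Θ⁴] ≠ [1] — not dimensionless.

no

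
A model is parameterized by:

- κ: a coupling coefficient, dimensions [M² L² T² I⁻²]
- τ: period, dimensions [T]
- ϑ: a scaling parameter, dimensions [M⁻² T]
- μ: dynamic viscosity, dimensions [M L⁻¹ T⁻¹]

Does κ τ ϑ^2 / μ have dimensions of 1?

no

Sum the exponent of each base dimension across the product:
  M: [κ]_M + [τ]_M + 2·[ϑ]_M − [μ]_M = (2) + (0) + 2·(-2) − (1) = -3
  L: [κ]_L + [τ]_L + 2·[ϑ]_L − [μ]_L = (2) + (0) + 2·(0) − (-1) = 3
  T: [κ]_T + [τ]_T + 2·[ϑ]_T − [μ]_T = (2) + (1) + 2·(1) − (-1) = 6
  I: [κ]_I + [τ]_I + 2·[ϑ]_I − [μ]_I = (-2) + (0) + 2·(0) − (0) = -2
Net dimensions [M⁻³ L³ T⁶ I⁻²] ≠ [1] — not dimensionless.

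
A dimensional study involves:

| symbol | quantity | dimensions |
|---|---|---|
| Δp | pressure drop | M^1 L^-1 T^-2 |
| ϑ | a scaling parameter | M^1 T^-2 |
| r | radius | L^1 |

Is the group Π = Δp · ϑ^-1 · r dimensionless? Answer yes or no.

yes

Sum the exponent of each base dimension across the product:
  M: [Δp]_M − [ϑ]_M + [r]_M = (1) − (1) + (0) = 0
  L: [Δp]_L − [ϑ]_L + [r]_L = (-1) − (0) + (1) = 0
  T: [Δp]_T − [ϑ]_T + [r]_T = (-2) − (-2) + (0) = 0
All base exponents vanish — dimensionless.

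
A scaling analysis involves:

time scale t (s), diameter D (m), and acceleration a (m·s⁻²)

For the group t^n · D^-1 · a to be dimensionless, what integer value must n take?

2

Balance the T exponent: (1)·n from t, plus −(0) + (-2) = -2 from the rest, must sum to zero.
n − 2 = 0, so n = 2.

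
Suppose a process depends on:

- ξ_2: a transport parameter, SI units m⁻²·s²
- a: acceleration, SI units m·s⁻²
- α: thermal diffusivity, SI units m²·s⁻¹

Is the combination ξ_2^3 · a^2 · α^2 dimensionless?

Sum the exponent of each base dimension across the product:
  L: 3·[ξ_2]_L + 2·[a]_L + 2·[α]_L = 3·(-2) + 2·(1) + 2·(2) = 0
  T: 3·[ξ_2]_T + 2·[a]_T + 2·[α]_T = 3·(2) + 2·(-2) + 2·(-1) = 0
All base exponents vanish — dimensionless.

yes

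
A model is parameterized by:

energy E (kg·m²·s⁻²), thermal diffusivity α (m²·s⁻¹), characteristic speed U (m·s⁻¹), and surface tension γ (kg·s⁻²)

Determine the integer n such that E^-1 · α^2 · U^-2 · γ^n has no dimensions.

Balance the M exponent: (1)·n from γ, plus −(1) + 2·(0) − 2·(0) = -1 from the rest, must sum to zero.
n − 1 = 0, so n = 1.

1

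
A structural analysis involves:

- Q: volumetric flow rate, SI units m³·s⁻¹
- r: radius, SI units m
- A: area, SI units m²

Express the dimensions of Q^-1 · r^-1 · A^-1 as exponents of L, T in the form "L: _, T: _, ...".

L: -6, T: 1

Collect each base-dimension exponent across the product:
  L: −(3) − (1) − (2) = -6
  T: −(-1) − (0) − (0) = 1
So the dimensions are [L⁻⁶ T].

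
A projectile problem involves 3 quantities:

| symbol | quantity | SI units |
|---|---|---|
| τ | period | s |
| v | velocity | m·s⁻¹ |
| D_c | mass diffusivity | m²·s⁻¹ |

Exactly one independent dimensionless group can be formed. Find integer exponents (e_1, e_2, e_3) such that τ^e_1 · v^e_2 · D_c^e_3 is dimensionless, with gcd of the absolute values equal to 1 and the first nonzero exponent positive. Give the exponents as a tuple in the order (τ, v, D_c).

(1, 2, -1)

L: e_1·(0) + e_2·(1) + e_3·(2) = 0
T: e_1·(1) + e_2·(-1) + e_3·(-1) = 0
Solving this homogeneous linear system for the smallest-integer solution (first nonzero entry positive) gives (1, 2, -1).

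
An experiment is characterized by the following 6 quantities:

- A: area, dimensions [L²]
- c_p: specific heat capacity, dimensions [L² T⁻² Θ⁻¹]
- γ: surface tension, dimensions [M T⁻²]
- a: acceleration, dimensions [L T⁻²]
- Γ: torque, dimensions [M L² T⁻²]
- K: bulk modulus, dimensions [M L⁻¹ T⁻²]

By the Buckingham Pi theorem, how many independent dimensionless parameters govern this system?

There are 6 variables and 4 base dimensions (M, L, T, Θ).
The dimension matrix has rank 4.
Independent dimensionless groups: 6 − 4 = 2.

2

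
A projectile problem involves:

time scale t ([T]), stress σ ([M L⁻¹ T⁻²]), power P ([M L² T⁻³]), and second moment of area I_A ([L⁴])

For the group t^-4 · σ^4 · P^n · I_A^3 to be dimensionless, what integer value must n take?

-4

Balance the M exponent: (1)·n from P, plus −4·(0) + 4·(1) + 3·(0) = 4 from the rest, must sum to zero.
n + 4 = 0, so n = -4.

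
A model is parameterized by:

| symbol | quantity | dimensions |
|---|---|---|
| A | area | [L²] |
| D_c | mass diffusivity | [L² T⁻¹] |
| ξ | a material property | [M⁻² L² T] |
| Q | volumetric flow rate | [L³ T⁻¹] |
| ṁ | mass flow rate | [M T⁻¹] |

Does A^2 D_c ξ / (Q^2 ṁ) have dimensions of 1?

no

Sum the exponent of each base dimension across the product:
  M: 2·[A]_M + [D_c]_M + [ξ]_M − 2·[Q]_M − [ṁ]_M = 2·(0) + (0) + (-2) − 2·(0) − (1) = -3
  L: 2·[A]_L + [D_c]_L + [ξ]_L − 2·[Q]_L − [ṁ]_L = 2·(2) + (2) + (2) − 2·(3) − (0) = 2
  T: 2·[A]_T + [D_c]_T + [ξ]_T − 2·[Q]_T − [ṁ]_T = 2·(0) + (-1) + (1) − 2·(-1) − (-1) = 3
Net dimensions [M⁻³ L² T³] ≠ [1] — not dimensionless.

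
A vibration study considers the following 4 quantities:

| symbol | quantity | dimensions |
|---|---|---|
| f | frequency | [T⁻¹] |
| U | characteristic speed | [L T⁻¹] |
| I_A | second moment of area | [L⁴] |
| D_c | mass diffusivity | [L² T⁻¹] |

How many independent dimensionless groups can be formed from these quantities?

There are 4 variables and 2 base dimensions (L, T).
The dimension matrix has rank 2.
Independent dimensionless groups: 4 − 2 = 2.

2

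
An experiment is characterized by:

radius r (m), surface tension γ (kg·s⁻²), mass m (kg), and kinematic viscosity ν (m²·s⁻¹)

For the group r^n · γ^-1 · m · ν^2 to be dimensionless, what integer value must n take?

Balance the L exponent: (1)·n from r, plus −(0) + (0) + 2·(2) = 4 from the rest, must sum to zero.
n + 4 = 0, so n = -4.

-4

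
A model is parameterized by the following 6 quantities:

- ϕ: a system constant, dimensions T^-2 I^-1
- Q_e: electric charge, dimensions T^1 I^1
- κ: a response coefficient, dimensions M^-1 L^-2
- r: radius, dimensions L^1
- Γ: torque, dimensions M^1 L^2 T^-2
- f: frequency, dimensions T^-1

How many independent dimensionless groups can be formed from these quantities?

There are 6 variables and 4 base dimensions (M, L, T, I).
The dimension matrix has rank 4.
Independent dimensionless groups: 6 − 4 = 2.

2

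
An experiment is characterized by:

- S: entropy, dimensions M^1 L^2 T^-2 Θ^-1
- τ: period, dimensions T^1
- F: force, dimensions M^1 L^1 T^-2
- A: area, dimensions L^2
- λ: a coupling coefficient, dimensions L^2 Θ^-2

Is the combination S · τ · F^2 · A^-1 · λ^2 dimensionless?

no

Sum the exponent of each base dimension across the product:
  M: [S]_M + [τ]_M + 2·[F]_M − [A]_M + 2·[λ]_M = (1) + (0) + 2·(1) − (0) + 2·(0) = 3
  L: [S]_L + [τ]_L + 2·[F]_L − [A]_L + 2·[λ]_L = (2) + (0) + 2·(1) − (2) + 2·(2) = 6
  T: [S]_T + [τ]_T + 2·[F]_T − [A]_T + 2·[λ]_T = (-2) + (1) + 2·(-2) − (0) + 2·(0) = -5
  Θ: [S]_Θ + [τ]_Θ + 2·[F]_Θ − [A]_Θ + 2·[λ]_Θ = (-1) + (0) + 2·(0) − (0) + 2·(-2) = -5
Net dimensions [M³ L⁶ T⁻⁵ Θ⁻⁵] ≠ [1] — not dimensionless.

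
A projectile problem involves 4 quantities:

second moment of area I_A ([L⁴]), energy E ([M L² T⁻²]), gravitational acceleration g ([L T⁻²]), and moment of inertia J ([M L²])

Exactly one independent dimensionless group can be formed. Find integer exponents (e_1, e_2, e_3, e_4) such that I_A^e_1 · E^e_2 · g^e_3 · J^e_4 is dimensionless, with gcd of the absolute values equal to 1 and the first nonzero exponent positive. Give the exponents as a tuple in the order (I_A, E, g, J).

M: e_1·(0) + e_2·(1) + e_3·(0) + e_4·(1) = 0
L: e_1·(4) + e_2·(2) + e_3·(1) + e_4·(2) = 0
T: e_1·(0) + e_2·(-2) + e_3·(-2) + e_4·(0) = 0
Solving this homogeneous linear system for the smallest-integer solution (first nonzero entry positive) gives (1, 4, -4, -4).

(1, 4, -4, -4)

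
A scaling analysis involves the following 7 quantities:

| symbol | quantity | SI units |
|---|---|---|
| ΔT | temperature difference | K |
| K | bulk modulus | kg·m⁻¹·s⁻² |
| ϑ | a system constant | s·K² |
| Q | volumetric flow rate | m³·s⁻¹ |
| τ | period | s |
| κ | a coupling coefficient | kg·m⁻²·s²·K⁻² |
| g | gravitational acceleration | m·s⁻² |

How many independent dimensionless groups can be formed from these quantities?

There are 7 variables and 4 base dimensions (M, L, T, Θ).
The dimension matrix has rank 4.
Independent dimensionless groups: 7 − 4 = 3.

3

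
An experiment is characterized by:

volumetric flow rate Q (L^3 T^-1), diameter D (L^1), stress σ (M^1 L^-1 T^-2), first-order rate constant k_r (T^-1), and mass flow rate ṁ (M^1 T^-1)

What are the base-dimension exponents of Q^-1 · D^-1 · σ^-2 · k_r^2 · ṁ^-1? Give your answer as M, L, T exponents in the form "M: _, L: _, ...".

Collect each base-dimension exponent across the product:
  M: −(0) − (0) − 2·(1) + 2·(0) − (1) = -3
  L: −(3) − (1) − 2·(-1) + 2·(0) − (0) = -2
  T: −(-1) − (0) − 2·(-2) + 2·(-1) − (-1) = 4
So the dimensions are [M⁻³ L⁻² T⁴].

M: -3, L: -2, T: 4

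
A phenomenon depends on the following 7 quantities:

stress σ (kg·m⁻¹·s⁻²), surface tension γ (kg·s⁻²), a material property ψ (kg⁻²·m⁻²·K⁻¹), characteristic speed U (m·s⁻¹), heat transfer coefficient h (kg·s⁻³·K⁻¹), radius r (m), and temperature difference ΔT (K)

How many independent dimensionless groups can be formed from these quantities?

There are 7 variables and 4 base dimensions (M, L, T, Θ).
The dimension matrix has rank 4.
Independent dimensionless groups: 7 − 4 = 3.

3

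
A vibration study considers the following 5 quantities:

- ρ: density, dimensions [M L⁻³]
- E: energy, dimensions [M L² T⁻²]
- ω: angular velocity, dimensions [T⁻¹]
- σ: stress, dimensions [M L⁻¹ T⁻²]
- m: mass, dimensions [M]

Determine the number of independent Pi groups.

2

There are 5 variables and 3 base dimensions (M, L, T).
The dimension matrix has rank 3.
Independent dimensionless groups: 5 − 3 = 2.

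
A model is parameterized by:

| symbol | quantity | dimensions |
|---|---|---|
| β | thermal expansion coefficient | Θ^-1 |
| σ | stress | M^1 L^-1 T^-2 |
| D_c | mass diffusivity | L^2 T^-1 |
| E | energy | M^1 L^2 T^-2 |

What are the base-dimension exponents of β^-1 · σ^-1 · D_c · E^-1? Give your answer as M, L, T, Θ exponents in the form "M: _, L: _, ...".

M: -2, L: 1, T: 3, Θ: 1

Collect each base-dimension exponent across the product:
  M: −(0) − (1) + (0) − (1) = -2
  L: −(0) − (-1) + (2) − (2) = 1
  T: −(0) − (-2) + (-1) − (-2) = 3
  Θ: −(-1) − (0) + (0) − (0) = 1
So the dimensions are [M⁻² L T³ Θ].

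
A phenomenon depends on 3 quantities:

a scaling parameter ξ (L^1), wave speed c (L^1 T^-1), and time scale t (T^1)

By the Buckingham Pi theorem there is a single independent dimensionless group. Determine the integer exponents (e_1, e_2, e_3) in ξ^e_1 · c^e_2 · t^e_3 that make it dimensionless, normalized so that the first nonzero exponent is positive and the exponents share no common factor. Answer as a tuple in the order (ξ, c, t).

(1, -1, -1)

L: e_1·(1) + e_2·(1) + e_3·(0) = 0
T: e_1·(0) + e_2·(-1) + e_3·(1) = 0
Solving this homogeneous linear system for the smallest-integer solution (first nonzero entry positive) gives (1, -1, -1).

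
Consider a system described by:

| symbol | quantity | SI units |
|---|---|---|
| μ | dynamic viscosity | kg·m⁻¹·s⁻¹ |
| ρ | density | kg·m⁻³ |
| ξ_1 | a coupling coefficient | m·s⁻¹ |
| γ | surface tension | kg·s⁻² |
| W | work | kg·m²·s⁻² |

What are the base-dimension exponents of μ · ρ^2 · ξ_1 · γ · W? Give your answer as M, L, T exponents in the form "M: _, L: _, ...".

M: 5, L: -4, T: -6

Collect each base-dimension exponent across the product:
  M: (1) + 2·(1) + (0) + (1) + (1) = 5
  L: (-1) + 2·(-3) + (1) + (0) + (2) = -4
  T: (-1) + 2·(0) + (-1) + (-2) + (-2) = -6
So the dimensions are [M⁵ L⁻⁴ T⁻⁶].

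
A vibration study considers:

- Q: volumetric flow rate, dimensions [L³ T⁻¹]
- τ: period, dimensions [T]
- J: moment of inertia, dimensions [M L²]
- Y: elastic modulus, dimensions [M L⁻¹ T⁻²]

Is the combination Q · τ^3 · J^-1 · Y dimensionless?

yes

Sum the exponent of each base dimension across the product:
  M: [Q]_M + 3·[τ]_M − [J]_M + [Y]_M = (0) + 3·(0) − (1) + (1) = 0
  L: [Q]_L + 3·[τ]_L − [J]_L + [Y]_L = (3) + 3·(0) − (2) + (-1) = 0
  T: [Q]_T + 3·[τ]_T − [J]_T + [Y]_T = (-1) + 3·(1) − (0) + (-2) = 0
All base exponents vanish — dimensionless.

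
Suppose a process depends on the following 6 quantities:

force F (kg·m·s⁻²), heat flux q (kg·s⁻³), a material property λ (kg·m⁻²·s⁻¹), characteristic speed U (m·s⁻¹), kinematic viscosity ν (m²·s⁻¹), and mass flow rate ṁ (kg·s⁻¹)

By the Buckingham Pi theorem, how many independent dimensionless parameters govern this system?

3

There are 6 variables and 3 base dimensions (M, L, T).
The dimension matrix has rank 3.
Independent dimensionless groups: 6 − 3 = 3.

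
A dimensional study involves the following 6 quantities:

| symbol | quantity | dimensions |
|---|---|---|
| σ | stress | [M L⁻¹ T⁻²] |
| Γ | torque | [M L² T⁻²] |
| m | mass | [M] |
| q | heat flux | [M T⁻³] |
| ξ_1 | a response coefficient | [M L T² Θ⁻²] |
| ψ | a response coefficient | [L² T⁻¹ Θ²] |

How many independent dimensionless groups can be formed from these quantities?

There are 6 variables and 4 base dimensions (M, L, T, Θ).
The dimension matrix has rank 4.
Independent dimensionless groups: 6 − 4 = 2.

2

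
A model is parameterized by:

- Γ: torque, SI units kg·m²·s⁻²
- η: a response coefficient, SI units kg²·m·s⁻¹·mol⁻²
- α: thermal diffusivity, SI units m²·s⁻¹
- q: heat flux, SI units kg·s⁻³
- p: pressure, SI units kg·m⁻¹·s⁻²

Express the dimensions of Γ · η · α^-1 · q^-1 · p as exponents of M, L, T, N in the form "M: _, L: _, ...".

M: 3, L: 0, T: -1, N: -2

Collect each base-dimension exponent across the product:
  M: (1) + (2) − (0) − (1) + (1) = 3
  L: (2) + (1) − (2) − (0) + (-1) = 0
  T: (-2) + (-1) − (-1) − (-3) + (-2) = -1
  N: (0) + (-2) − (0) − (0) + (0) = -2
So the dimensions are [M³ T⁻¹ N⁻²].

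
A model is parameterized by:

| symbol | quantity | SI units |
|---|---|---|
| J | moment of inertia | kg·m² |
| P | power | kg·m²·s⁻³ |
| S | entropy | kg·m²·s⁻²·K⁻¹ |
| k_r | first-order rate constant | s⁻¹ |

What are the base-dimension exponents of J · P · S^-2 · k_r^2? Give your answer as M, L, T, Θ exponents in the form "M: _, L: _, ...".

Collect each base-dimension exponent across the product:
  M: (1) + (1) − 2·(1) + 2·(0) = 0
  L: (2) + (2) − 2·(2) + 2·(0) = 0
  T: (0) + (-3) − 2·(-2) + 2·(-1) = -1
  Θ: (0) + (0) − 2·(-1) + 2·(0) = 2
So the dimensions are [T⁻¹ Θ²].

M: 0, L: 0, T: -1, Θ: 2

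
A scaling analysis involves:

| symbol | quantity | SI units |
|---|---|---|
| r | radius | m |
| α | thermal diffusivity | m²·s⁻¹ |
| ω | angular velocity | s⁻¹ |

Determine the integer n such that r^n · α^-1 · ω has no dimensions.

Balance the L exponent: (1)·n from r, plus −(2) + (0) = -2 from the rest, must sum to zero.
n − 2 = 0, so n = 2.

2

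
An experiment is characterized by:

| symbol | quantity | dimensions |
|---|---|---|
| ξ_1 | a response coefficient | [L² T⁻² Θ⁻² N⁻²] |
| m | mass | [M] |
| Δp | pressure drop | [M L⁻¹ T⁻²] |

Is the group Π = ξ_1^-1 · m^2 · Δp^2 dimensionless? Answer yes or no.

Sum the exponent of each base dimension across the product:
  M: −[ξ_1]_M + 2·[m]_M + 2·[Δp]_M = −(0) + 2·(1) + 2·(1) = 4
  L: −[ξ_1]_L + 2·[m]_L + 2·[Δp]_L = −(2) + 2·(0) + 2·(-1) = -4
  T: −[ξ_1]_T + 2·[m]_T + 2·[Δp]_T = −(-2) + 2·(0) + 2·(-2) = -2
  Θ: −[ξ_1]_Θ + 2·[m]_Θ + 2·[Δp]_Θ = −(-2) + 2·(0) + 2·(0) = 2
  N: −[ξ_1]_N + 2·[m]_N + 2·[Δp]_N = −(-2) + 2·(0) + 2·(0) = 2
Net dimensions [M⁴ L⁻⁴ T⁻² Θ² N²] ≠ [1] — not dimensionless.

no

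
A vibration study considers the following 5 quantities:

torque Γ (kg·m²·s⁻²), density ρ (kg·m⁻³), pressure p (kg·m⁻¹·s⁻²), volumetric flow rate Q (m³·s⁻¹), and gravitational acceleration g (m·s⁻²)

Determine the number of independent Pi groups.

2

There are 5 variables and 3 base dimensions (M, L, T).
The dimension matrix has rank 3.
Independent dimensionless groups: 5 − 3 = 2.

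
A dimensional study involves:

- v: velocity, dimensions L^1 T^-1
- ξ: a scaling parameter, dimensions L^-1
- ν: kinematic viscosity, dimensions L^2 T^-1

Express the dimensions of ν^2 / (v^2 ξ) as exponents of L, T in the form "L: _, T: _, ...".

Collect each base-dimension exponent across the product:
  L: −2·(1) − (-1) + 2·(2) = 3
  T: −2·(-1) − (0) + 2·(-1) = 0
So the dimensions are [L³].

L: 3, T: 0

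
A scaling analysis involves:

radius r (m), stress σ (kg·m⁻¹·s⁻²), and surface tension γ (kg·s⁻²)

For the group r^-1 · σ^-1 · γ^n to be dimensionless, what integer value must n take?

Balance the M exponent: (1)·n from γ, plus −(0) − (1) = -1 from the rest, must sum to zero.
n − 1 = 0, so n = 1.

1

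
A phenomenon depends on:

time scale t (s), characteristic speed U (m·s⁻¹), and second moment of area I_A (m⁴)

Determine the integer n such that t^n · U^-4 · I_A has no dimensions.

-4

Balance the T exponent: (1)·n from t, plus −4·(-1) + (0) = 4 from the rest, must sum to zero.
n + 4 = 0, so n = -4.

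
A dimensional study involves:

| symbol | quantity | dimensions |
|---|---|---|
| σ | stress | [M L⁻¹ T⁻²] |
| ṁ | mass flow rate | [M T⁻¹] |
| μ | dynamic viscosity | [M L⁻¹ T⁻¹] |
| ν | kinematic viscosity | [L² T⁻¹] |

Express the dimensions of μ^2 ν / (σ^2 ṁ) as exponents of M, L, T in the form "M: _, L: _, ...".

M: -1, L: 2, T: 2

Collect each base-dimension exponent across the product:
  M: −2·(1) − (1) + 2·(1) + (0) = -1
  L: −2·(-1) − (0) + 2·(-1) + (2) = 2
  T: −2·(-2) − (-1) + 2·(-1) + (-1) = 2
So the dimensions are [M⁻¹ L² T²].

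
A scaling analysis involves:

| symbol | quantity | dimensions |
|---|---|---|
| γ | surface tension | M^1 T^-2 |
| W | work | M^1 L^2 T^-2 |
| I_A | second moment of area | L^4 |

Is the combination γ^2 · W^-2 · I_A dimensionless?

yes

Sum the exponent of each base dimension across the product:
  M: 2·[γ]_M − 2·[W]_M + [I_A]_M = 2·(1) − 2·(1) + (0) = 0
  L: 2·[γ]_L − 2·[W]_L + [I_A]_L = 2·(0) − 2·(2) + (4) = 0
  T: 2·[γ]_T − 2·[W]_T + [I_A]_T = 2·(-2) − 2·(-2) + (0) = 0
  Θ: 2·[γ]_Θ − 2·[W]_Θ + [I_A]_Θ = 2·(0) − 2·(0) + (0) = 0
All base exponents vanish — dimensionless.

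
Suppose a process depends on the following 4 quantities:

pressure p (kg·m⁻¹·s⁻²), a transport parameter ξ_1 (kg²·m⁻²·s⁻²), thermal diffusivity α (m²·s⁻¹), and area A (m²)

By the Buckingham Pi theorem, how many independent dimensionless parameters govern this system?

There are 4 variables and 3 base dimensions (M, L, T).
The dimension matrix has rank 3.
Independent dimensionless groups: 4 − 3 = 1.

1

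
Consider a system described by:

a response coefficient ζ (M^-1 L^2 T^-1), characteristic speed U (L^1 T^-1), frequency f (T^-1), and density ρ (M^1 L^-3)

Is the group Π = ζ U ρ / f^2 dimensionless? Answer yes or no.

yes

Sum the exponent of each base dimension across the product:
  M: [ζ]_M + [U]_M − 2·[f]_M + [ρ]_M = (-1) + (0) − 2·(0) + (1) = 0
  L: [ζ]_L + [U]_L − 2·[f]_L + [ρ]_L = (2) + (1) − 2·(0) + (-3) = 0
  T: [ζ]_T + [U]_T − 2·[f]_T + [ρ]_T = (-1) + (-1) − 2·(-1) + (0) = 0
All base exponents vanish — dimensionless.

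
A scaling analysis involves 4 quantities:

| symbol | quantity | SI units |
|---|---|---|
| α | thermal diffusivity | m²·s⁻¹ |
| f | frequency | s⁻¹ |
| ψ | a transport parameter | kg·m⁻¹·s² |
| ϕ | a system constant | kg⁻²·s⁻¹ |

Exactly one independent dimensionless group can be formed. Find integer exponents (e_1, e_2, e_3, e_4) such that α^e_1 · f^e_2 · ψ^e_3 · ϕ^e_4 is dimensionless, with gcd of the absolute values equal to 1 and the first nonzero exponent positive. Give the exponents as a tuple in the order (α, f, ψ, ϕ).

(1, 2, 2, 1)

M: e_1·(0) + e_2·(0) + e_3·(1) + e_4·(-2) = 0
L: e_1·(2) + e_2·(0) + e_3·(-1) + e_4·(0) = 0
T: e_1·(-1) + e_2·(-1) + e_3·(2) + e_4·(-1) = 0
Solving this homogeneous linear system for the smallest-integer solution (first nonzero entry positive) gives (1, 2, 2, 1).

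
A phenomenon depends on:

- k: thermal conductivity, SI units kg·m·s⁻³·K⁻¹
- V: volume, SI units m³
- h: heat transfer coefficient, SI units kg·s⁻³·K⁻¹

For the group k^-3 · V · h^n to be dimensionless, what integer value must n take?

3

Balance the M exponent: (1)·n from h, plus −3·(1) + (0) = -3 from the rest, must sum to zero.
n − 3 = 0, so n = 3.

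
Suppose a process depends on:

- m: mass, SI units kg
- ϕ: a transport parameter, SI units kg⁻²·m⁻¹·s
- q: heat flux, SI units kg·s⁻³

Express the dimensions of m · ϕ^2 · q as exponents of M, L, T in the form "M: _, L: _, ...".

M: -2, L: -2, T: -1

Collect each base-dimension exponent across the product:
  M: (1) + 2·(-2) + (1) = -2
  L: (0) + 2·(-1) + (0) = -2
  T: (0) + 2·(1) + (-3) = -1
So the dimensions are [M⁻² L⁻² T⁻¹].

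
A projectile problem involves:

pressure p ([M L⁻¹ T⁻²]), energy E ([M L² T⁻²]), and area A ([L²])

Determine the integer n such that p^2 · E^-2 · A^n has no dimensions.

3

Balance the L exponent: (2)·n from A, plus 2·(-1) − 2·(2) = -6 from the rest, must sum to zero.
2n − 6 = 0, so n = 3.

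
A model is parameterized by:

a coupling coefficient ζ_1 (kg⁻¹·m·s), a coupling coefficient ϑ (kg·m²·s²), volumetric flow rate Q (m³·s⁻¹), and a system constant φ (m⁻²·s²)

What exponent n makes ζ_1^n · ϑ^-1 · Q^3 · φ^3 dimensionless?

-1

Balance the M exponent: (-1)·n from ζ_1, plus −(1) + 3·(0) + 3·(0) = -1 from the rest, must sum to zero.
−n − 1 = 0, so n = -1.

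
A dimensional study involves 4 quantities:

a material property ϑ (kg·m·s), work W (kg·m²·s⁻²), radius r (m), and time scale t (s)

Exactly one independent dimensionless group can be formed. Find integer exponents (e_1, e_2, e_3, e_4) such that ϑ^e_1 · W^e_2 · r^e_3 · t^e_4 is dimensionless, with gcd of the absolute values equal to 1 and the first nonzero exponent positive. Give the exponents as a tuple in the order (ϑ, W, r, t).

M: e_1·(1) + e_2·(1) + e_3·(0) + e_4·(0) = 0
L: e_1·(1) + e_2·(2) + e_3·(1) + e_4·(0) = 0
T: e_1·(1) + e_2·(-2) + e_3·(0) + e_4·(1) = 0
Solving this homogeneous linear system for the smallest-integer solution (first nonzero entry positive) gives (1, -1, 1, -3).

(1, -1, 1, -3)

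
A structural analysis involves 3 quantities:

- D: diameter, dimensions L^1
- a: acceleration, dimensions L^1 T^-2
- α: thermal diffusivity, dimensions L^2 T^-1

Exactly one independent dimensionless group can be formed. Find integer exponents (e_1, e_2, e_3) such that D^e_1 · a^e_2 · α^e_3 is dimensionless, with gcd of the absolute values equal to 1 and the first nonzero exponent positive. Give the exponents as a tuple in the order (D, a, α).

(3, 1, -2)

L: e_1·(1) + e_2·(1) + e_3·(2) = 0
T: e_1·(0) + e_2·(-2) + e_3·(-1) = 0
Solving this homogeneous linear system for the smallest-integer solution (first nonzero entry positive) gives (3, 1, -2).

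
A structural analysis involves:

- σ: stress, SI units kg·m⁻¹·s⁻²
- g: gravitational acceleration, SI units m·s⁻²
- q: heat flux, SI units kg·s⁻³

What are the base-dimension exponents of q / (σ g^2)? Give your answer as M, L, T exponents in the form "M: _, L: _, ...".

M: 0, L: -1, T: 3

Collect each base-dimension exponent across the product:
  M: −(1) − 2·(0) + (1) = 0
  L: −(-1) − 2·(1) + (0) = -1
  T: −(-2) − 2·(-2) + (-3) = 3
So the dimensions are [L⁻¹ T³].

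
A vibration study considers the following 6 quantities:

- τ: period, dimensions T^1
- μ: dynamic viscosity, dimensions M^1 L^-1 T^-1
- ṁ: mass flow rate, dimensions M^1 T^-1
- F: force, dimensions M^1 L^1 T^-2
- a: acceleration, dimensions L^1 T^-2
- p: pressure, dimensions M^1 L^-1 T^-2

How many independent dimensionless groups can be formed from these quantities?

There are 6 variables and 3 base dimensions (M, L, T).
The dimension matrix has rank 3.
Independent dimensionless groups: 6 − 3 = 3.

3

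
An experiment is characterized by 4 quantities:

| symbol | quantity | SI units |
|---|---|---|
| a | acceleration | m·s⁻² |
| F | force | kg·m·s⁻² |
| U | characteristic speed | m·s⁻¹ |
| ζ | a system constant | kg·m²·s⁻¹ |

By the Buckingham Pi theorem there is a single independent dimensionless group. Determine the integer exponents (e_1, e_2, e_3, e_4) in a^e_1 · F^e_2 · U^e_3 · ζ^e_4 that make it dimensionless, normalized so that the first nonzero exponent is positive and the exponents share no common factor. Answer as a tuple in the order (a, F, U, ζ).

(2, -1, -3, 1)

M: e_1·(0) + e_2·(1) + e_3·(0) + e_4·(1) = 0
L: e_1·(1) + e_2·(1) + e_3·(1) + e_4·(2) = 0
T: e_1·(-2) + e_2·(-2) + e_3·(-1) + e_4·(-1) = 0
Solving this homogeneous linear system for the smallest-integer solution (first nonzero entry positive) gives (2, -1, -3, 1).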